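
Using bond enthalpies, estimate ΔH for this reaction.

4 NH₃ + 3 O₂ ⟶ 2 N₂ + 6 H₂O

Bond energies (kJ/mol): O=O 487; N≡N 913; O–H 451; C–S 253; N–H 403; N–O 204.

Bonds broken (reactants):
  N–H: 12 × 403 = 4836
  O=O: 3 × 487 = 1461
  Σ(broken) = 6297 kJ
Bonds formed (products):
  N≡N: 2 × 913 = 1826
  O–H: 12 × 451 = 5412
  Σ(formed) = 7238 kJ
ΔH = Σ(broken) − Σ(formed) = 6297 − 7238 = −941 kJ

ΔH ≈ −941 kJ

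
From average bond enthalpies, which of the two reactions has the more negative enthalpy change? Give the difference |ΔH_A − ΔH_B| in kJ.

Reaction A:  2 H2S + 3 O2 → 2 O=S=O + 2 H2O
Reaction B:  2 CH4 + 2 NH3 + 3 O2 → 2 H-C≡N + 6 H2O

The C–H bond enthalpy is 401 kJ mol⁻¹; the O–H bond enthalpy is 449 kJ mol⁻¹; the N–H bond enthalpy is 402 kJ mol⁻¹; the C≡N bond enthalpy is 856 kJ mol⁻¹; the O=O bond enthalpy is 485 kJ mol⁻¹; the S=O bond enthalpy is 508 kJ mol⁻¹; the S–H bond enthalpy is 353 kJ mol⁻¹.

Reaction A, by 134 kJ

Reaction A:
  Bonds broken (reactants):
    O=O: 3 × 485 = 1455
    S–H: 4 × 353 = 1412
    Σ(broken) = 2867 kJ
  Bonds formed (products):
    O–H: 4 × 449 = 1796
    S=O: 4 × 508 = 2032
    Σ(formed) = 3828 kJ
  ΔH_A = 2867 − 3828 = −961 kJ
Reaction B:
  Bonds broken (reactants):
    C–H: 8 × 401 = 3208
    N–H: 6 × 402 = 2412
    O=O: 3 × 485 = 1455
    Σ(broken) = 7075 kJ
  Bonds formed (products):
    C≡N: 2 × 856 = 1712
    C–H: 2 × 401 = 802
    O–H: 12 × 449 = 5388
    Σ(formed) = 7902 kJ
  ΔH_B = 7075 − 7902 = −827 kJ
ΔH_A − ΔH_B = −134 kJ, so reaction A has the more negative ΔH; |ΔH_A − ΔH_B| = 134 kJ.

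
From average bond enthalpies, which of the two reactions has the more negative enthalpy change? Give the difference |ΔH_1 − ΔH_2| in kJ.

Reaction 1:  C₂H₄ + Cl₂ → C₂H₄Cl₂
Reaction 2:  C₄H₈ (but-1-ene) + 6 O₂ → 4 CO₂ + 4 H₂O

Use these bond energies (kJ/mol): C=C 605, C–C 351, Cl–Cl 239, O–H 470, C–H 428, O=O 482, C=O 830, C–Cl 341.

Reaction 2, by 2588 kJ

Reaction 1:
  Bonds broken (reactants):
    C–H: 4 × 428 = 1712
    C=C: 1 × 605 = 605
    Cl–Cl: 1 × 239 = 239
    Σ(broken) = 2556 kJ
  Bonds formed (products):
    C–C: 1 × 351 = 351
    C–Cl: 2 × 341 = 682
    C–H: 4 × 428 = 1712
    Σ(formed) = 2745 kJ
  ΔH_1 = 2556 − 2745 = −189 kJ
Reaction 2:
  Bonds broken (reactants):
    C–C: 2 × 351 = 702
    C–H: 8 × 428 = 3424
    C=C: 1 × 605 = 605
    O=O: 6 × 482 = 2892
    Σ(broken) = 7623 kJ
  Bonds formed (products):
    C=O: 8 × 830 = 6640
    O–H: 8 × 470 = 3760
    Σ(formed) = 10400 kJ
  ΔH_2 = 7623 − 10400 = −2777 kJ
ΔH_1 − ΔH_2 = +2588 kJ, so reaction 2 has the more negative ΔH; |ΔH_1 − ΔH_2| = 2588 kJ.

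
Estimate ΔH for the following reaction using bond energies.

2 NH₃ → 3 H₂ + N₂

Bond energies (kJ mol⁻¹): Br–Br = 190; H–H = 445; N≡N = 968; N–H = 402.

ΔH ≈ +109 kJ

Bonds broken (reactants):
  N–H: 6 × 402 = 2412
  Σ(broken) = 2412 kJ
Bonds formed (products):
  H–H: 3 × 445 = 1335
  N≡N: 1 × 968 = 968
  Σ(formed) = 2303 kJ
ΔH = Σ(broken) − Σ(formed) = 2412 − 2303 = +109 kJ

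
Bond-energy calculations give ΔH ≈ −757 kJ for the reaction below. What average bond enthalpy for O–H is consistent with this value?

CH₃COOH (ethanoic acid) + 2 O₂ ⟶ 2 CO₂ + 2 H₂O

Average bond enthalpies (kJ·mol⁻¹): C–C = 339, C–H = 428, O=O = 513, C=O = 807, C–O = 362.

D(O–H) ≈ 449 kJ/mol

Let D be the O–H bond energy.
Σ(broken) = 1×339 + 3×428 + 1×362 + 1×807 + 1×D + 2×513 = 3818 + D
Σ(formed) = 4×807 + 4×D = 3228 + 4D
ΔH = Σ(broken) − Σ(formed) = (3818 + D) − (3228 + 4D) = +590 − 3D
Setting this equal to −757 kJ gives 3D = 1347, so D = 449 kJ/mol.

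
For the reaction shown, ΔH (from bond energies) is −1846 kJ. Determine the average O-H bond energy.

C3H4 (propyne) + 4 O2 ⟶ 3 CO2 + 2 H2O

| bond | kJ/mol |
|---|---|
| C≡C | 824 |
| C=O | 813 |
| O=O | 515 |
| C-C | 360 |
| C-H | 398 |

D(O-H) ≈ 451 kJ/mol

Let D be the O-H bond energy.
Σ(broken) = 1×824 + 1×360 + 4×398 + 4×515 = 4836
Σ(formed) = 6×813 + 4×D = 4878 + 4D
ΔH = Σ(broken) − Σ(formed) = (4836) − (4878 + 4D) = −42 − 4D
Setting this equal to −1846 kJ gives 4D = 1804, so D = 451 kJ/mol.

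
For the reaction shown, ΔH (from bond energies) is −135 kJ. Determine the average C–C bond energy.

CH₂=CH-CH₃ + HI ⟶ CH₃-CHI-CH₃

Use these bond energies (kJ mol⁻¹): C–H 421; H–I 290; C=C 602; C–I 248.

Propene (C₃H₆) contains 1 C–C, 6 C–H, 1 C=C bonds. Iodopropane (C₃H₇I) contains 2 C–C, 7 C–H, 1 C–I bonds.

Let D be the C–C bond energy.
Σ(broken) = 1×D + 6×421 + 1×602 + 1×290 = 3418 + D
Σ(formed) = 2×D + 7×421 + 1×248 = 3195 + 2D
ΔH = Σ(broken) − Σ(formed) = (3418 + D) − (3195 + 2D) = +223 − D
Setting this equal to −135 kJ gives D = 358 kJ/mol.

D(C–C) ≈ 358 kJ/mol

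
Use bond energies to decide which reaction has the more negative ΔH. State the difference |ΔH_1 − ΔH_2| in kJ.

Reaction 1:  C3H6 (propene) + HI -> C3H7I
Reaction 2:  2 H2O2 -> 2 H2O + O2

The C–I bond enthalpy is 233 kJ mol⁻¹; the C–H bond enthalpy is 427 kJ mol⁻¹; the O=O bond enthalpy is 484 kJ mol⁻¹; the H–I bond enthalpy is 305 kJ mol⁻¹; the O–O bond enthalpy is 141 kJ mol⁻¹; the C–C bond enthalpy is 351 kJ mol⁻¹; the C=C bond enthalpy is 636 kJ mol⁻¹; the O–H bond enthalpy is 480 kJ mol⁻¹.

Reaction 1:
  Bonds broken (reactants):
    C–C: 1 × 351 = 351
    C–H: 6 × 427 = 2562
    C=C: 1 × 636 = 636
    H–I: 1 × 305 = 305
    Σ(broken) = 3854 kJ
  Bonds formed (products):
    C–C: 2 × 351 = 702
    C–H: 7 × 427 = 2989
    C–I: 1 × 233 = 233
    Σ(formed) = 3924 kJ
  ΔH_1 = 3854 − 3924 = −70 kJ
Reaction 2:
  Bonds broken (reactants):
    O–H: 4 × 480 = 1920
    O–O: 2 × 141 = 282
    Σ(broken) = 2202 kJ
  Bonds formed (products):
    O–H: 4 × 480 = 1920
    O=O: 1 × 484 = 484
    Σ(formed) = 2404 kJ
  ΔH_2 = 2202 − 2404 = −202 kJ
ΔH_1 − ΔH_2 = +132 kJ, so reaction 2 has the more negative ΔH; |ΔH_1 − ΔH_2| = 132 kJ.

Reaction 2, by 132 kJ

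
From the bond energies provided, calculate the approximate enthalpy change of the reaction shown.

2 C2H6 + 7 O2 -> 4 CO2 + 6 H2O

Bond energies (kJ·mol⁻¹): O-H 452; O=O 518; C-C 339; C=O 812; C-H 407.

Bonds broken (reactants):
  C-C: 2 × 339 = 678
  C-H: 12 × 407 = 4884
  O=O: 7 × 518 = 3626
  Σ(broken) = 9188 kJ
Bonds formed (products):
  C=O: 8 × 812 = 6496
  O-H: 12 × 452 = 5424
  Σ(formed) = 11920 kJ
ΔH = Σ(broken) − Σ(formed) = 9188 − 11920 = −2732 kJ

ΔH ≈ −2732 kJ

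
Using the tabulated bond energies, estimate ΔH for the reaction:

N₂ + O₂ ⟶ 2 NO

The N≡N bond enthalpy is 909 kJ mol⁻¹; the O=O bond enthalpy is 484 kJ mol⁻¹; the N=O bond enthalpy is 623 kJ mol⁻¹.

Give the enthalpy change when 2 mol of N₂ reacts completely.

ΔH = +294 kJ

Bonds broken (reactants):
  N≡N: 1 × 909 = 909
  O=O: 1 × 484 = 484
  Σ(broken) = 1393 kJ
Bonds formed (products):
  N=O: 2 × 623 = 1246
  Σ(formed) = 1246 kJ
ΔH = Σ(broken) − Σ(formed) = 1393 − 1246 = +147 kJ
For 2× the reaction as written: 2 × (+147) = +294 kJ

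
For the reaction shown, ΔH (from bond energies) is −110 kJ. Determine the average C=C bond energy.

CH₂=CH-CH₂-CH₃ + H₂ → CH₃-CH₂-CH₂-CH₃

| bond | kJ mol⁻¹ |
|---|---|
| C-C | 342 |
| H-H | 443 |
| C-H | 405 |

D(C=C) ≈ 599 kJ/mol

Let D be the C=C bond energy.
Σ(broken) = 2×342 + 8×405 + 1×D + 1×443 = 4367 + D
Σ(formed) = 3×342 + 10×405 = 5076
ΔH = Σ(broken) − Σ(formed) = (4367 + D) − (5076) = −709 + D
Setting this equal to −110 kJ gives D = 599 kJ/mol.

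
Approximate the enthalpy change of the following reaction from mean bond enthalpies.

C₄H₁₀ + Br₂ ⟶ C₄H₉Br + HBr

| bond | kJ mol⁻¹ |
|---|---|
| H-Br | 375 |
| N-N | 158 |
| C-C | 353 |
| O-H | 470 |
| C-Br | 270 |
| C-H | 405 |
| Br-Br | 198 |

Bonds broken (reactants):
  Br-Br: 1 × 198 = 198
  C-C: 3 × 353 = 1059
  C-H: 10 × 405 = 4050
  Σ(broken) = 5307 kJ
Bonds formed (products):
  C-Br: 1 × 270 = 270
  C-C: 3 × 353 = 1059
  C-H: 9 × 405 = 3645
  H-Br: 1 × 375 = 375
  Σ(formed) = 5349 kJ
ΔH = Σ(broken) − Σ(formed) = 5307 − 5349 = −42 kJ

ΔH ≈ −42 kJ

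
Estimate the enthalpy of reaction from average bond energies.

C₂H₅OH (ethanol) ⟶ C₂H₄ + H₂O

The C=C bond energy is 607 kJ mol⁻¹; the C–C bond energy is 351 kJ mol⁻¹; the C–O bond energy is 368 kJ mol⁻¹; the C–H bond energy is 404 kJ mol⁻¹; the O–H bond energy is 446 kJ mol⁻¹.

Bonds broken (reactants):
  C–C: 1 × 351 = 351
  C–H: 5 × 404 = 2020
  C–O: 1 × 368 = 368
  O–H: 1 × 446 = 446
  Σ(broken) = 3185 kJ
Bonds formed (products):
  C–H: 4 × 404 = 1616
  C=C: 1 × 607 = 607
  O–H: 2 × 446 = 892
  Σ(formed) = 3115 kJ
ΔH = Σ(broken) − Σ(formed) = 3185 − 3115 = +70 kJ

ΔH ≈ +70 kJ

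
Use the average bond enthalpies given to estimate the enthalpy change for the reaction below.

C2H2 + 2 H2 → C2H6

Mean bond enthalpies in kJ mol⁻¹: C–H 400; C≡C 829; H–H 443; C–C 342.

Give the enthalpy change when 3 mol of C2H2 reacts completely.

ΔH = −681 kJ

Bonds broken (reactants):
  C≡C: 1 × 829 = 829
  C–H: 2 × 400 = 800
  H–H: 2 × 443 = 886
  Σ(broken) = 2515 kJ
Bonds formed (products):
  C–C: 1 × 342 = 342
  C–H: 6 × 400 = 2400
  Σ(formed) = 2742 kJ
ΔH = Σ(broken) − Σ(formed) = 2515 − 2742 = −227 kJ
For 3× the reaction as written: 3 × (−227) = −681 kJ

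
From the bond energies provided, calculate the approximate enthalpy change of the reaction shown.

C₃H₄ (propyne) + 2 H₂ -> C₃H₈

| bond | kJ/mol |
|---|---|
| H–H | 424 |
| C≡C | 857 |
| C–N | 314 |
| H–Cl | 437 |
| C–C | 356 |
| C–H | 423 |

Bonds broken (reactants):
  C≡C: 1 × 857 = 857
  C–C: 1 × 356 = 356
  C–H: 4 × 423 = 1692
  H–H: 2 × 424 = 848
  Σ(broken) = 3753 kJ
Bonds formed (products):
  C–C: 2 × 356 = 712
  C–H: 8 × 423 = 3384
  Σ(formed) = 4096 kJ
ΔH = Σ(broken) − Σ(formed) = 3753 − 4096 = −343 kJ

ΔH ≈ −343 kJ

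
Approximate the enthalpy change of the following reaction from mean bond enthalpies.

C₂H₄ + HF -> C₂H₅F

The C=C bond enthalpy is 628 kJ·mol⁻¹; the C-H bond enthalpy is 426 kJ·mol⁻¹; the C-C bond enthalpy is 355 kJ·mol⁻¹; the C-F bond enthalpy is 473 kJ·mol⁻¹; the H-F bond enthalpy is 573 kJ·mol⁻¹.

ΔH ≈ −53 kJ

Bonds broken (reactants):
  C-H: 4 × 426 = 1704
  C=C: 1 × 628 = 628
  H-F: 1 × 573 = 573
  Σ(broken) = 2905 kJ
Bonds formed (products):
  C-C: 1 × 355 = 355
  C-F: 1 × 473 = 473
  C-H: 5 × 426 = 2130
  Σ(formed) = 2958 kJ
ΔH = Σ(broken) − Σ(formed) = 2905 − 2958 = −53 kJ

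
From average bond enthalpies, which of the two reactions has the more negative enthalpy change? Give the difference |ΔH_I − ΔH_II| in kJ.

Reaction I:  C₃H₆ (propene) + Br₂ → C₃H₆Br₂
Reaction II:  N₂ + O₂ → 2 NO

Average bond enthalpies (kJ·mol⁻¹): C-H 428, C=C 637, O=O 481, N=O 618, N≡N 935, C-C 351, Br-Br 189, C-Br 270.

Reaction I:
  Bonds broken (reactants):
    Br-Br: 1 × 189 = 189
    C-C: 1 × 351 = 351
    C-H: 6 × 428 = 2568
    C=C: 1 × 637 = 637
    Σ(broken) = 3745 kJ
  Bonds formed (products):
    C-Br: 2 × 270 = 540
    C-C: 2 × 351 = 702
    C-H: 6 × 428 = 2568
    Σ(formed) = 3810 kJ
  ΔH_I = 3745 − 3810 = −65 kJ
Reaction II:
  Bonds broken (reactants):
    N≡N: 1 × 935 = 935
    O=O: 1 × 481 = 481
    Σ(broken) = 1416 kJ
  Bonds formed (products):
    N=O: 2 × 618 = 1236
    Σ(formed) = 1236 kJ
  ΔH_II = 1416 − 1236 = +180 kJ
ΔH_I − ΔH_II = −245 kJ, so reaction I has the more negative ΔH; |ΔH_I − ΔH_II| = 245 kJ.

Reaction I, by 245 kJ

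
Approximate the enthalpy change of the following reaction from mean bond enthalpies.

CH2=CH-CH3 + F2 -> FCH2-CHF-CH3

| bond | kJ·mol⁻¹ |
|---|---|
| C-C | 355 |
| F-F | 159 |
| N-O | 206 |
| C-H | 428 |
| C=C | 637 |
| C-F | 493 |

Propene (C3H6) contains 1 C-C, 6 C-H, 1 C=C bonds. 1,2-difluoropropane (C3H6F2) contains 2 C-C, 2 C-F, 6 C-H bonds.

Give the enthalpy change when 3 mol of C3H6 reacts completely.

Bonds broken (reactants):
  C-C: 1 × 355 = 355
  C-H: 6 × 428 = 2568
  C=C: 1 × 637 = 637
  F-F: 1 × 159 = 159
  Σ(broken) = 3719 kJ
Bonds formed (products):
  C-C: 2 × 355 = 710
  C-F: 2 × 493 = 986
  C-H: 6 × 428 = 2568
  Σ(formed) = 4264 kJ
ΔH = Σ(broken) − Σ(formed) = 3719 − 4264 = −545 kJ
For 3× the reaction as written: 3 × (−545) = −1635 kJ

ΔH = −1635 kJ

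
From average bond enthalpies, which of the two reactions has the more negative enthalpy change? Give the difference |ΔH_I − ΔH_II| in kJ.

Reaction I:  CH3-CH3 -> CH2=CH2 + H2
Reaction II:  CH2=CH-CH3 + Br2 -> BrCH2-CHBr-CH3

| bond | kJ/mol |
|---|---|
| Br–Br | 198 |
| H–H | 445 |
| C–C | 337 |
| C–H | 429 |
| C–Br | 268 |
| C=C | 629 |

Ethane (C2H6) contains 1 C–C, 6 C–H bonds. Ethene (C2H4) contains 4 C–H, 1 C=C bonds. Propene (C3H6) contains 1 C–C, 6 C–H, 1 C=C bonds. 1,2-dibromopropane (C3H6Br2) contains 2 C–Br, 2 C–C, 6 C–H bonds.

Reaction I:
  Bonds broken (reactants):
    C–C: 1 × 337 = 337
    C–H: 6 × 429 = 2574
    Σ(broken) = 2911 kJ
  Bonds formed (products):
    C–H: 4 × 429 = 1716
    C=C: 1 × 629 = 629
    H–H: 1 × 445 = 445
    Σ(formed) = 2790 kJ
  ΔH_I = 2911 − 2790 = +121 kJ
Reaction II:
  Bonds broken (reactants):
    Br–Br: 1 × 198 = 198
    C–C: 1 × 337 = 337
    C–H: 6 × 429 = 2574
    C=C: 1 × 629 = 629
    Σ(broken) = 3738 kJ
  Bonds formed (products):
    C–Br: 2 × 268 = 536
    C–C: 2 × 337 = 674
    C–H: 6 × 429 = 2574
    Σ(formed) = 3784 kJ
  ΔH_II = 3738 − 3784 = −46 kJ
ΔH_I − ΔH_II = +167 kJ, so reaction II has the more negative ΔH; |ΔH_I − ΔH_II| = 167 kJ.

Reaction II, by 167 kJ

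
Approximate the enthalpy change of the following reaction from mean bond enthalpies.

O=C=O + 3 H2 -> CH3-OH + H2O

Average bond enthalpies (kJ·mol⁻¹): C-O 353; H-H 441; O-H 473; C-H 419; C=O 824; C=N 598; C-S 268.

Bonds broken (reactants):
  C=O: 2 × 824 = 1648
  H-H: 3 × 441 = 1323
  Σ(broken) = 2971 kJ
Bonds formed (products):
  C-H: 3 × 419 = 1257
  C-O: 1 × 353 = 353
  O-H: 3 × 473 = 1419
  Σ(formed) = 3029 kJ
ΔH = Σ(broken) − Σ(formed) = 2971 − 3029 = −58 kJ

ΔH ≈ −58 kJ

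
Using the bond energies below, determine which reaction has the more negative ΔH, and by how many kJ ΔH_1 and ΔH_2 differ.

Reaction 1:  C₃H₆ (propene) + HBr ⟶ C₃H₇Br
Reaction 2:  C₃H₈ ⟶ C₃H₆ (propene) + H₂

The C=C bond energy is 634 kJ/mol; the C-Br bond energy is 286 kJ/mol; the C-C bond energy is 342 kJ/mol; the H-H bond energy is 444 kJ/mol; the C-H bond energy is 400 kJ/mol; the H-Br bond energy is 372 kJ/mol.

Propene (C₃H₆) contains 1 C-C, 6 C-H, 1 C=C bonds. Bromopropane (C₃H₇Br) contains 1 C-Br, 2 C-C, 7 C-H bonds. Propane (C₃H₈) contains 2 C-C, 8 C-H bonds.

Reaction 1, by 86 kJ

Reaction 1:
  Bonds broken (reactants):
    C-C: 1 × 342 = 342
    C-H: 6 × 400 = 2400
    C=C: 1 × 634 = 634
    H-Br: 1 × 372 = 372
    Σ(broken) = 3748 kJ
  Bonds formed (products):
    C-Br: 1 × 286 = 286
    C-C: 2 × 342 = 684
    C-H: 7 × 400 = 2800
    Σ(formed) = 3770 kJ
  ΔH_1 = 3748 − 3770 = −22 kJ
Reaction 2:
  Bonds broken (reactants):
    C-C: 2 × 342 = 684
    C-H: 8 × 400 = 3200
    Σ(broken) = 3884 kJ
  Bonds formed (products):
    C-C: 1 × 342 = 342
    C-H: 6 × 400 = 2400
    C=C: 1 × 634 = 634
    H-H: 1 × 444 = 444
    Σ(formed) = 3820 kJ
  ΔH_2 = 3884 − 3820 = +64 kJ
ΔH_1 − ΔH_2 = −86 kJ, so reaction 1 has the more negative ΔH; |ΔH_1 − ΔH_2| = 86 kJ.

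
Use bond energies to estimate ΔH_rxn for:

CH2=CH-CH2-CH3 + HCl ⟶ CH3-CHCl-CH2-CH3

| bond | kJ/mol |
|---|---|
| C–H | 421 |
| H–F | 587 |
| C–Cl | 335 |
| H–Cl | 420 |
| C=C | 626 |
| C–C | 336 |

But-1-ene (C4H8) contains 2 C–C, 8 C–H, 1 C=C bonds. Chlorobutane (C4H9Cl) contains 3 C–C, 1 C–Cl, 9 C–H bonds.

ΔH ≈ −46 kJ

Bonds broken (reactants):
  C–C: 2 × 336 = 672
  C–H: 8 × 421 = 3368
  C=C: 1 × 626 = 626
  H–Cl: 1 × 420 = 420
  Σ(broken) = 5086 kJ
Bonds formed (products):
  C–C: 3 × 336 = 1008
  C–Cl: 1 × 335 = 335
  C–H: 9 × 421 = 3789
  Σ(formed) = 5132 kJ
ΔH = Σ(broken) − Σ(formed) = 5086 − 5132 = −46 kJ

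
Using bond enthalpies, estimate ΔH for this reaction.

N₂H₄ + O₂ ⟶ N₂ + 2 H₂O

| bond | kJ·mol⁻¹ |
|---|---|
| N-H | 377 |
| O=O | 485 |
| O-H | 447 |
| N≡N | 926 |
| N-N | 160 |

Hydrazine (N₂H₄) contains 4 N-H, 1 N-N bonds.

Bonds broken (reactants):
  N-H: 4 × 377 = 1508
  N-N: 1 × 160 = 160
  O=O: 1 × 485 = 485
  Σ(broken) = 2153 kJ
Bonds formed (products):
  N≡N: 1 × 926 = 926
  O-H: 4 × 447 = 1788
  Σ(formed) = 2714 kJ
ΔH = Σ(broken) − Σ(formed) = 2153 − 2714 = −561 kJ

ΔH ≈ −561 kJ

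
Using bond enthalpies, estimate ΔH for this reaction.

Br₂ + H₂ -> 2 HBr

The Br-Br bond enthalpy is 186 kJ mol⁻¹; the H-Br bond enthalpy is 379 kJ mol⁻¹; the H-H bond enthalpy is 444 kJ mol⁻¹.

ΔH ≈ −128 kJ

Bonds broken (reactants):
  Br-Br: 1 × 186 = 186
  H-H: 1 × 444 = 444
  Σ(broken) = 630 kJ
Bonds formed (products):
  H-Br: 2 × 379 = 758
  Σ(formed) = 758 kJ
ΔH = Σ(broken) − Σ(formed) = 630 − 758 = −128 kJ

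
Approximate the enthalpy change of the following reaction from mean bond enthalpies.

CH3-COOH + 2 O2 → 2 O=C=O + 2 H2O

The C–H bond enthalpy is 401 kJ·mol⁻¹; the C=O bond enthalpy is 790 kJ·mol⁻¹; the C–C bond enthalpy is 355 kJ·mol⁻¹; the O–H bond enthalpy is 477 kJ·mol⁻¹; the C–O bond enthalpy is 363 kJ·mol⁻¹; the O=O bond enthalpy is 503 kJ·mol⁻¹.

Bonds broken (reactants):
  C–C: 1 × 355 = 355
  C–H: 3 × 401 = 1203
  C–O: 1 × 363 = 363
  C=O: 1 × 790 = 790
  O–H: 1 × 477 = 477
  O=O: 2 × 503 = 1006
  Σ(broken) = 4194 kJ
Bonds formed (products):
  C=O: 4 × 790 = 3160
  O–H: 4 × 477 = 1908
  Σ(formed) = 5068 kJ
ΔH = Σ(broken) − Σ(formed) = 4194 − 5068 = −874 kJ

ΔH ≈ −874 kJ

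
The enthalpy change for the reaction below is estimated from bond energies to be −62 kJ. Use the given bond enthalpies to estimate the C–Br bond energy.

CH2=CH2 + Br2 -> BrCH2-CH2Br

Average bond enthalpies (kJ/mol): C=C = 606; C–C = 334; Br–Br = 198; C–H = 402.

D(C–Br) ≈ 266 kJ/mol

Let D be the C–Br bond energy.
Σ(broken) = 1×198 + 4×402 + 1×606 = 2412
Σ(formed) = 2×D + 1×334 + 4×402 = 1942 + 2D
ΔH = Σ(broken) − Σ(formed) = (2412) − (1942 + 2D) = +470 − 2D
Setting this equal to −62 kJ gives 2D = 532, so D = 266 kJ/mol.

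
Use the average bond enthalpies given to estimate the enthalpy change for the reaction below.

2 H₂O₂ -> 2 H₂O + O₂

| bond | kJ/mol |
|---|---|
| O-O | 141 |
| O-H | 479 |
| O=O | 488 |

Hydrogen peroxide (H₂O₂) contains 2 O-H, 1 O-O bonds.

ΔH ≈ −206 kJ

Bonds broken (reactants):
  O-H: 4 × 479 = 1916
  O-O: 2 × 141 = 282
  Σ(broken) = 2198 kJ
Bonds formed (products):
  O-H: 4 × 479 = 1916
  O=O: 1 × 488 = 488
  Σ(formed) = 2404 kJ
ΔH = Σ(broken) − Σ(formed) = 2198 − 2404 = −206 kJ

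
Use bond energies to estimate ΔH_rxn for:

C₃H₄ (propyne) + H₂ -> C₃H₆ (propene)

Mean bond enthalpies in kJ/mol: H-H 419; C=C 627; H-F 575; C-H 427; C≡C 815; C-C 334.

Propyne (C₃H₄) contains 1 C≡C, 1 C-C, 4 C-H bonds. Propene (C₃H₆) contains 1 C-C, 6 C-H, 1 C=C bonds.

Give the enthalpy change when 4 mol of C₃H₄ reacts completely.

Bonds broken (reactants):
  C≡C: 1 × 815 = 815
  C-C: 1 × 334 = 334
  C-H: 4 × 427 = 1708
  H-H: 1 × 419 = 419
  Σ(broken) = 3276 kJ
Bonds formed (products):
  C-C: 1 × 334 = 334
  C-H: 6 × 427 = 2562
  C=C: 1 × 627 = 627
  Σ(formed) = 3523 kJ
ΔH = Σ(broken) − Σ(formed) = 3276 − 3523 = −247 kJ
For 4× the reaction as written: 4 × (−247) = −988 kJ

ΔH = −988 kJ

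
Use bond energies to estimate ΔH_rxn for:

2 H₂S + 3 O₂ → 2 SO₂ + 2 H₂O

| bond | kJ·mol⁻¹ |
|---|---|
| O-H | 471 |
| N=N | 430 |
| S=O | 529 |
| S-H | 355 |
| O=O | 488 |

ΔH ≈ −1116 kJ

Bonds broken (reactants):
  O=O: 3 × 488 = 1464
  S-H: 4 × 355 = 1420
  Σ(broken) = 2884 kJ
Bonds formed (products):
  O-H: 4 × 471 = 1884
  S=O: 4 × 529 = 2116
  Σ(formed) = 4000 kJ
ΔH = Σ(broken) − Σ(formed) = 2884 − 4000 = −1116 kJ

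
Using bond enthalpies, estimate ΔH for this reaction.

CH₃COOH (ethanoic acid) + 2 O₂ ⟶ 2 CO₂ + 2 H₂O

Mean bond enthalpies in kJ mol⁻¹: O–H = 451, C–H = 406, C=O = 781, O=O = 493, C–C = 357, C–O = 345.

Bonds broken (reactants):
  C–C: 1 × 357 = 357
  C–H: 3 × 406 = 1218
  C–O: 1 × 345 = 345
  C=O: 1 × 781 = 781
  O–H: 1 × 451 = 451
  O=O: 2 × 493 = 986
  Σ(broken) = 4138 kJ
Bonds formed (products):
  C=O: 4 × 781 = 3124
  O–H: 4 × 451 = 1804
  Σ(formed) = 4928 kJ
ΔH = Σ(broken) − Σ(formed) = 4138 − 4928 = −790 kJ

ΔH ≈ −790 kJ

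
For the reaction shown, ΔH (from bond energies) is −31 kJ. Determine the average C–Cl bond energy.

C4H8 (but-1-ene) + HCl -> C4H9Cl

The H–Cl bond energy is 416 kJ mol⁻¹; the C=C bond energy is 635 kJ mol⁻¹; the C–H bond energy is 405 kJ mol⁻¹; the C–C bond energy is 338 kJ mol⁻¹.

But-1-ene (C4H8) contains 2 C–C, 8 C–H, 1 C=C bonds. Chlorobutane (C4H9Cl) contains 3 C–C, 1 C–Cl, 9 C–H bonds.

Let D be the C–Cl bond energy.
Σ(broken) = 2×338 + 8×405 + 1×635 + 1×416 = 4967
Σ(formed) = 3×338 + 1×D + 9×405 = 4659 + D
ΔH = Σ(broken) − Σ(formed) = (4967) − (4659 + D) = +308 − D
Setting this equal to −31 kJ gives D = 339 kJ/mol.

D(C–Cl) ≈ 339 kJ/mol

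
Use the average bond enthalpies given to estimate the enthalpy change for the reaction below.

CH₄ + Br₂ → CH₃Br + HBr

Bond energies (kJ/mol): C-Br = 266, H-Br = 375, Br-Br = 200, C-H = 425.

Bonds broken (reactants):
  Br-Br: 1 × 200 = 200
  C-H: 4 × 425 = 1700
  Σ(broken) = 1900 kJ
Bonds formed (products):
  C-Br: 1 × 266 = 266
  C-H: 3 × 425 = 1275
  H-Br: 1 × 375 = 375
  Σ(formed) = 1916 kJ
ΔH = Σ(broken) − Σ(formed) = 1900 − 1916 = −16 kJ

ΔH ≈ −16 kJ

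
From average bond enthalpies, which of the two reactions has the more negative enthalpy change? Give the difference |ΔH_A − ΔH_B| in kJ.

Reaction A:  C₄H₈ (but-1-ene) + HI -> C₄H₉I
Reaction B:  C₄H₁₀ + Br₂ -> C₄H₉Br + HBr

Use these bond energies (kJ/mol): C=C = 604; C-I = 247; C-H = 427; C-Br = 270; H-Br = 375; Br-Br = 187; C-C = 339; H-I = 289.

Reaction A:
  Bonds broken (reactants):
    C-C: 2 × 339 = 678
    C-H: 8 × 427 = 3416
    C=C: 1 × 604 = 604
    H-I: 1 × 289 = 289
    Σ(broken) = 4987 kJ
  Bonds formed (products):
    C-C: 3 × 339 = 1017
    C-H: 9 × 427 = 3843
    C-I: 1 × 247 = 247
    Σ(formed) = 5107 kJ
  ΔH_A = 4987 − 5107 = −120 kJ
Reaction B:
  Bonds broken (reactants):
    Br-Br: 1 × 187 = 187
    C-C: 3 × 339 = 1017
    C-H: 10 × 427 = 4270
    Σ(broken) = 5474 kJ
  Bonds formed (products):
    C-Br: 1 × 270 = 270
    C-C: 3 × 339 = 1017
    C-H: 9 × 427 = 3843
    H-Br: 1 × 375 = 375
    Σ(formed) = 5505 kJ
  ΔH_B = 5474 − 5505 = −31 kJ
ΔH_A − ΔH_B = −89 kJ, so reaction A has the more negative ΔH; |ΔH_A − ΔH_B| = 89 kJ.

Reaction A, by 89 kJ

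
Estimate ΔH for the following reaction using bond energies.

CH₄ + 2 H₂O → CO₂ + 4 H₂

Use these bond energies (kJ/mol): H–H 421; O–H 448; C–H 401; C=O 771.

ΔH ≈ +170 kJ

Bonds broken (reactants):
  C–H: 4 × 401 = 1604
  O–H: 4 × 448 = 1792
  Σ(broken) = 3396 kJ
Bonds formed (products):
  C=O: 2 × 771 = 1542
  H–H: 4 × 421 = 1684
  Σ(formed) = 3226 kJ
ΔH = Σ(broken) − Σ(formed) = 3396 − 3226 = +170 kJ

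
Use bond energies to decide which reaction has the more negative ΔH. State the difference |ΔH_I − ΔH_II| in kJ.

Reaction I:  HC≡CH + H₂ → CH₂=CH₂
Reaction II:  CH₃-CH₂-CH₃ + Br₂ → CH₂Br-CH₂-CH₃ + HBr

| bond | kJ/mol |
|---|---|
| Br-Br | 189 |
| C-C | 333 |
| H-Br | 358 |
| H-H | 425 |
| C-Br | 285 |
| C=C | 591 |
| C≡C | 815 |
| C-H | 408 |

Reaction I, by 121 kJ

Reaction I:
  Bonds broken (reactants):
    C≡C: 1 × 815 = 815
    C-H: 2 × 408 = 816
    H-H: 1 × 425 = 425
    Σ(broken) = 2056 kJ
  Bonds formed (products):
    C-H: 4 × 408 = 1632
    C=C: 1 × 591 = 591
    Σ(formed) = 2223 kJ
  ΔH_I = 2056 − 2223 = −167 kJ
Reaction II:
  Bonds broken (reactants):
    Br-Br: 1 × 189 = 189
    C-C: 2 × 333 = 666
    C-H: 8 × 408 = 3264
    Σ(broken) = 4119 kJ
  Bonds formed (products):
    C-Br: 1 × 285 = 285
    C-C: 2 × 333 = 666
    C-H: 7 × 408 = 2856
    H-Br: 1 × 358 = 358
    Σ(formed) = 4165 kJ
  ΔH_II = 4119 − 4165 = −46 kJ
ΔH_I − ΔH_II = −121 kJ, so reaction I has the more negative ΔH; |ΔH_I − ΔH_II| = 121 kJ.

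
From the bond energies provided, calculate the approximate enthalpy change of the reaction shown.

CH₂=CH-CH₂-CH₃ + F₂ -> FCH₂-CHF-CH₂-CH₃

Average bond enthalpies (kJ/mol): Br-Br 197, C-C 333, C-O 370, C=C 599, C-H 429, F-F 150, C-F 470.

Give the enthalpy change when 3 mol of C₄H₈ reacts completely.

ΔH = −1572 kJ

Bonds broken (reactants):
  C-C: 2 × 333 = 666
  C-H: 8 × 429 = 3432
  C=C: 1 × 599 = 599
  F-F: 1 × 150 = 150
  Σ(broken) = 4847 kJ
Bonds formed (products):
  C-C: 3 × 333 = 999
  C-F: 2 × 470 = 940
  C-H: 8 × 429 = 3432
  Σ(formed) = 5371 kJ
ΔH = Σ(broken) − Σ(formed) = 4847 − 5371 = −524 kJ
For 3× the reaction as written: 3 × (−524) = −1572 kJ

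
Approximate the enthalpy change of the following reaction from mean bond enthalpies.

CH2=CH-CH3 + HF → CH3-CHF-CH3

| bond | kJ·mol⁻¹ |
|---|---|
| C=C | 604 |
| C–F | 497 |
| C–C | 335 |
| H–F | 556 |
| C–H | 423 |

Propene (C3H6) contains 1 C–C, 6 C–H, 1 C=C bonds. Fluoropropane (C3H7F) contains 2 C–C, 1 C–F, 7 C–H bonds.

Bonds broken (reactants):
  C–C: 1 × 335 = 335
  C–H: 6 × 423 = 2538
  C=C: 1 × 604 = 604
  H–F: 1 × 556 = 556
  Σ(broken) = 4033 kJ
Bonds formed (products):
  C–C: 2 × 335 = 670
  C–F: 1 × 497 = 497
  C–H: 7 × 423 = 2961
  Σ(formed) = 4128 kJ
ΔH = Σ(broken) − Σ(formed) = 4033 − 4128 = −95 kJ

ΔH ≈ −95 kJ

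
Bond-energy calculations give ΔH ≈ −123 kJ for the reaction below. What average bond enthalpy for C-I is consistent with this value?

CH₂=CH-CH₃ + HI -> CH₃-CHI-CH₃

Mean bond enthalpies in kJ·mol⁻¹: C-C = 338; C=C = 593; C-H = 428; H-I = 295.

Let D be the C-I bond energy.
Σ(broken) = 1×338 + 6×428 + 1×593 + 1×295 = 3794
Σ(formed) = 2×338 + 7×428 + 1×D = 3672 + D
ΔH = Σ(broken) − Σ(formed) = (3794) − (3672 + D) = +122 − D
Setting this equal to −123 kJ gives D = 245 kJ/mol.

D(C-I) ≈ 245 kJ/mol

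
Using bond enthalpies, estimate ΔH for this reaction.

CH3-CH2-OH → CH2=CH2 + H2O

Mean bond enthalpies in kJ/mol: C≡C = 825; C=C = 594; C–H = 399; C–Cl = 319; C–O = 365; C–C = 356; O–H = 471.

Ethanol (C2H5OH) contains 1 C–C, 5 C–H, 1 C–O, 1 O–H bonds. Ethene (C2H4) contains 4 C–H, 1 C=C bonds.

ΔH ≈ +55 kJ

Bonds broken (reactants):
  C–C: 1 × 356 = 356
  C–H: 5 × 399 = 1995
  C–O: 1 × 365 = 365
  O–H: 1 × 471 = 471
  Σ(broken) = 3187 kJ
Bonds formed (products):
  C–H: 4 × 399 = 1596
  C=C: 1 × 594 = 594
  O–H: 2 × 471 = 942
  Σ(formed) = 3132 kJ
ΔH = Σ(broken) − Σ(formed) = 3187 − 3132 = +55 kJ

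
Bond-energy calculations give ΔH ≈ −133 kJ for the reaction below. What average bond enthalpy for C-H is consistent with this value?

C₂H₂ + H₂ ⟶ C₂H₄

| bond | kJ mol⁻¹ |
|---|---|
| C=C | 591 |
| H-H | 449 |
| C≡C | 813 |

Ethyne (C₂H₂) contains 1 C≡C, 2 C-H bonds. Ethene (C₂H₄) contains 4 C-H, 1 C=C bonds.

D(C-H) ≈ 402 kJ/mol

Let D be the C-H bond energy.
Σ(broken) = 1×813 + 2×D + 1×449 = 1262 + 2D
Σ(formed) = 4×D + 1×591 = 591 + 4D
ΔH = Σ(broken) − Σ(formed) = (1262 + 2D) − (591 + 4D) = +671 − 2D
Setting this equal to −133 kJ gives 2D = 804, so D = 402 kJ/mol.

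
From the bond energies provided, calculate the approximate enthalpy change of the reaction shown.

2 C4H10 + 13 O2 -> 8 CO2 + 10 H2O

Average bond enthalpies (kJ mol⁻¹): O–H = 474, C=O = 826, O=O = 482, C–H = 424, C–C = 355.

ΔH ≈ −5820 kJ

Bonds broken (reactants):
  C–C: 6 × 355 = 2130
  C–H: 20 × 424 = 8480
  O=O: 13 × 482 = 6266
  Σ(broken) = 16876 kJ
Bonds formed (products):
  C=O: 16 × 826 = 13216
  O–H: 20 × 474 = 9480
  Σ(formed) = 22696 kJ
ΔH = Σ(broken) − Σ(formed) = 16876 − 22696 = −5820 kJ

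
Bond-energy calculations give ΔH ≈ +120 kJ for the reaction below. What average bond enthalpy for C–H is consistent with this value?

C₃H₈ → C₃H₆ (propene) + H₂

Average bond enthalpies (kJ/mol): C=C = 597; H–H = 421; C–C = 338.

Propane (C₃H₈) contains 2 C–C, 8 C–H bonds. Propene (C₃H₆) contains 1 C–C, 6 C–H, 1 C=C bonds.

D(C–H) ≈ 400 kJ/mol

Let D be the C–H bond energy.
Σ(broken) = 2×338 + 8×D = 676 + 8D
Σ(formed) = 1×338 + 6×D + 1×597 + 1×421 = 1356 + 6D
ΔH = Σ(broken) − Σ(formed) = (676 + 8D) − (1356 + 6D) = −680 + 2D
Setting this equal to +120 kJ gives 2D = 800, so D = 400 kJ/mol.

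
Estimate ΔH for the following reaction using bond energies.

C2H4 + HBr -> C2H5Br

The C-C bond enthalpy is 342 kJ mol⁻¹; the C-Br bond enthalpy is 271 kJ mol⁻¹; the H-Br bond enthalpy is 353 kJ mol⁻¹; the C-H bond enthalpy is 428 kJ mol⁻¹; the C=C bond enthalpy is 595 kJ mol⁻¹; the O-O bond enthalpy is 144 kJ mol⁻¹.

Bonds broken (reactants):
  C-H: 4 × 428 = 1712
  C=C: 1 × 595 = 595
  H-Br: 1 × 353 = 353
  Σ(broken) = 2660 kJ
Bonds formed (products):
  C-Br: 1 × 271 = 271
  C-C: 1 × 342 = 342
  C-H: 5 × 428 = 2140
  Σ(formed) = 2753 kJ
ΔH = Σ(broken) − Σ(formed) = 2660 − 2753 = −93 kJ

ΔH ≈ −93 kJ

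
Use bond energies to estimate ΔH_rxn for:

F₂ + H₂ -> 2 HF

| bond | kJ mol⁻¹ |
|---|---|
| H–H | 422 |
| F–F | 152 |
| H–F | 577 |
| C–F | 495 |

Bonds broken (reactants):
  F–F: 1 × 152 = 152
  H–H: 1 × 422 = 422
  Σ(broken) = 574 kJ
Bonds formed (products):
  H–F: 2 × 577 = 1154
  Σ(formed) = 1154 kJ
ΔH = Σ(broken) − Σ(formed) = 574 − 1154 = −580 kJ

ΔH ≈ −580 kJ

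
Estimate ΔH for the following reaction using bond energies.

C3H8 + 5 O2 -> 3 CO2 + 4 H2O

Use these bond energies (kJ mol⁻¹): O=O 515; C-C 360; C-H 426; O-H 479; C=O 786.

ΔH ≈ −1845 kJ

Bonds broken (reactants):
  C-C: 2 × 360 = 720
  C-H: 8 × 426 = 3408
  O=O: 5 × 515 = 2575
  Σ(broken) = 6703 kJ
Bonds formed (products):
  C=O: 6 × 786 = 4716
  O-H: 8 × 479 = 3832
  Σ(formed) = 8548 kJ
ΔH = Σ(broken) − Σ(formed) = 6703 − 8548 = −1845 kJ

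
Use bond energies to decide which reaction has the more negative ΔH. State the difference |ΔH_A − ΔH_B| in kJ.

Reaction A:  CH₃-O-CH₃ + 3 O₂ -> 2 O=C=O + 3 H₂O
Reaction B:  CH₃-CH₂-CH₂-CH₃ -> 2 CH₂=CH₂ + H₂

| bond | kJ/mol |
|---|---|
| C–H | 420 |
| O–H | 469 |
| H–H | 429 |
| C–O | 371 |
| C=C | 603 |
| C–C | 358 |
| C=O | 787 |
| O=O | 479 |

Reaction A:
  Bonds broken (reactants):
    C–H: 6 × 420 = 2520
    C–O: 2 × 371 = 742
    O=O: 3 × 479 = 1437
    Σ(broken) = 4699 kJ
  Bonds formed (products):
    C=O: 4 × 787 = 3148
    O–H: 6 × 469 = 2814
    Σ(formed) = 5962 kJ
  ΔH_A = 4699 − 5962 = −1263 kJ
Reaction B:
  Bonds broken (reactants):
    C–C: 3 × 358 = 1074
    C–H: 10 × 420 = 4200
    Σ(broken) = 5274 kJ
  Bonds formed (products):
    C–H: 8 × 420 = 3360
    C=C: 2 × 603 = 1206
    H–H: 1 × 429 = 429
    Σ(formed) = 4995 kJ
  ΔH_B = 5274 − 4995 = +279 kJ
ΔH_A − ΔH_B = −1542 kJ, so reaction A has the more negative ΔH; |ΔH_A − ΔH_B| = 1542 kJ.

Reaction A, by 1542 kJ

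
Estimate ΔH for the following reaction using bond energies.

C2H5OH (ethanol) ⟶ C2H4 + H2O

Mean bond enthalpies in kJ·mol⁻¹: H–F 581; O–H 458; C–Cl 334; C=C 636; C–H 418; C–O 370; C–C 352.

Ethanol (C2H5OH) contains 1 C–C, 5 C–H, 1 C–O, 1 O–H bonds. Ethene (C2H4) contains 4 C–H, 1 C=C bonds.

Bonds broken (reactants):
  C–C: 1 × 352 = 352
  C–H: 5 × 418 = 2090
  C–O: 1 × 370 = 370
  O–H: 1 × 458 = 458
  Σ(broken) = 3270 kJ
Bonds formed (products):
  C–H: 4 × 418 = 1672
  C=C: 1 × 636 = 636
  O–H: 2 × 458 = 916
  Σ(formed) = 3224 kJ
ΔH = Σ(broken) − Σ(formed) = 3270 − 3224 = +46 kJ

ΔH ≈ +46 kJ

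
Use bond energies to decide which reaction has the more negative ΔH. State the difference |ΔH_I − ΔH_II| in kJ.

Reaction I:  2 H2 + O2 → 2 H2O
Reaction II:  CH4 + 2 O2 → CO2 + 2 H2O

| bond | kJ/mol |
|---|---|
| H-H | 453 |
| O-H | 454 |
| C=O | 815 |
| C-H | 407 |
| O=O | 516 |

Reaction II, by 392 kJ

Reaction I:
  Bonds broken (reactants):
    H-H: 2 × 453 = 906
    O=O: 1 × 516 = 516
    Σ(broken) = 1422 kJ
  Bonds formed (products):
    O-H: 4 × 454 = 1816
    Σ(formed) = 1816 kJ
  ΔH_I = 1422 − 1816 = −394 kJ
Reaction II:
  Bonds broken (reactants):
    C-H: 4 × 407 = 1628
    O=O: 2 × 516 = 1032
    Σ(broken) = 2660 kJ
  Bonds formed (products):
    C=O: 2 × 815 = 1630
    O-H: 4 × 454 = 1816
    Σ(formed) = 3446 kJ
  ΔH_II = 2660 − 3446 = −786 kJ
ΔH_I − ΔH_II = +392 kJ, so reaction II has the more negative ΔH; |ΔH_I − ΔH_II| = 392 kJ.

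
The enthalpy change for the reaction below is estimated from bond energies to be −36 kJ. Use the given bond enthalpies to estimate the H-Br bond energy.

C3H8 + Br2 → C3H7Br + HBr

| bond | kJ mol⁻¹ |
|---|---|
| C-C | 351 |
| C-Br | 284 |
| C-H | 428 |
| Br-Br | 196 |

D(H-Br) ≈ 376 kJ/mol

Let D be the H-Br bond energy.
Σ(broken) = 1×196 + 2×351 + 8×428 = 4322
Σ(formed) = 1×284 + 2×351 + 7×428 + 1×D = 3982 + D
ΔH = Σ(broken) − Σ(formed) = (4322) − (3982 + D) = +340 − D
Setting this equal to −36 kJ gives D = 376 kJ/mol.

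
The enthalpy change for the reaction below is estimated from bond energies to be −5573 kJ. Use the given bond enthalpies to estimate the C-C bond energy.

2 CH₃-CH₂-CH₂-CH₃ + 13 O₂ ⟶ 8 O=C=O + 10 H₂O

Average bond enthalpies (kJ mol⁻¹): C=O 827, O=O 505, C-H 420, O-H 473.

Let D be the C-C bond energy.
Σ(broken) = 6×D + 20×420 + 13×505 = 14965 + 6D
Σ(formed) = 16×827 + 20×473 = 22692
ΔH = Σ(broken) − Σ(formed) = (14965 + 6D) − (22692) = −7727 + 6D
Setting this equal to −5573 kJ gives 6D = 2154, so D = 359 kJ/mol.

D(C-C) ≈ 359 kJ/mol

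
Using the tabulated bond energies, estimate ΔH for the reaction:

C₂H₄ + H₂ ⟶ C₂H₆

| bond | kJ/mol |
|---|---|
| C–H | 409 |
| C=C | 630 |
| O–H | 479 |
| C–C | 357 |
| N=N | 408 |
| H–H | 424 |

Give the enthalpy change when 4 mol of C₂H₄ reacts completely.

ΔH = −484 kJ

Bonds broken (reactants):
  C–H: 4 × 409 = 1636
  C=C: 1 × 630 = 630
  H–H: 1 × 424 = 424
  Σ(broken) = 2690 kJ
Bonds formed (products):
  C–C: 1 × 357 = 357
  C–H: 6 × 409 = 2454
  Σ(formed) = 2811 kJ
ΔH = Σ(broken) − Σ(formed) = 2690 − 2811 = −121 kJ
For 4× the reaction as written: 4 × (−121) = −484 kJ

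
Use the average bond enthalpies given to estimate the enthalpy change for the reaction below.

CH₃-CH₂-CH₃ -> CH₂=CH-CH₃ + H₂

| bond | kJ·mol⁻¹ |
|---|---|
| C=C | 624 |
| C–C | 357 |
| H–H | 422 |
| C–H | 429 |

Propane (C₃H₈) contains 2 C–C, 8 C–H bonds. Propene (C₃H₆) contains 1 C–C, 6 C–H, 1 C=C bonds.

ΔH ≈ +169 kJ

Bonds broken (reactants):
  C–C: 2 × 357 = 714
  C–H: 8 × 429 = 3432
  Σ(broken) = 4146 kJ
Bonds formed (products):
  C–C: 1 × 357 = 357
  C–H: 6 × 429 = 2574
  C=C: 1 × 624 = 624
  H–H: 1 × 422 = 422
  Σ(formed) = 3977 kJ
ΔH = Σ(broken) − Σ(formed) = 4146 − 3977 = +169 kJ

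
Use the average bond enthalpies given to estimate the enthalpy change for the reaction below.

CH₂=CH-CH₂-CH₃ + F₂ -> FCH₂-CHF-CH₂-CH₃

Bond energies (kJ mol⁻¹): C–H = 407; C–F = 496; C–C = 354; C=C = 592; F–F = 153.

Bonds broken (reactants):
  C–C: 2 × 354 = 708
  C–H: 8 × 407 = 3256
  C=C: 1 × 592 = 592
  F–F: 1 × 153 = 153
  Σ(broken) = 4709 kJ
Bonds formed (products):
  C–C: 3 × 354 = 1062
  C–F: 2 × 496 = 992
  C–H: 8 × 407 = 3256
  Σ(formed) = 5310 kJ
ΔH = Σ(broken) − Σ(formed) = 4709 − 5310 = −601 kJ

ΔH ≈ −601 kJ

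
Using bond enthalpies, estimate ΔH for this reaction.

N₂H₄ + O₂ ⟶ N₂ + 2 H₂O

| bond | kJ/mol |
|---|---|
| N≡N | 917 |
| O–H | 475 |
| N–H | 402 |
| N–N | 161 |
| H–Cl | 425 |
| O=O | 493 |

Bonds broken (reactants):
  N–H: 4 × 402 = 1608
  N–N: 1 × 161 = 161
  O=O: 1 × 493 = 493
  Σ(broken) = 2262 kJ
Bonds formed (products):
  N≡N: 1 × 917 = 917
  O–H: 4 × 475 = 1900
  Σ(formed) = 2817 kJ
ΔH = Σ(broken) − Σ(formed) = 2262 − 2817 = −555 kJ

ΔH ≈ −555 kJ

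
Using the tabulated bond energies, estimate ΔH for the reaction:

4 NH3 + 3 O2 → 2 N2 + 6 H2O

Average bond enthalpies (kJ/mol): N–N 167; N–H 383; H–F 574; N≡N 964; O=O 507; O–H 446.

ΔH ≈ −1163 kJ

Bonds broken (reactants):
  N–H: 12 × 383 = 4596
  O=O: 3 × 507 = 1521
  Σ(broken) = 6117 kJ
Bonds formed (products):
  N≡N: 2 × 964 = 1928
  O–H: 12 × 446 = 5352
  Σ(formed) = 7280 kJ
ΔH = Σ(broken) − Σ(formed) = 6117 − 7280 = −1163 kJ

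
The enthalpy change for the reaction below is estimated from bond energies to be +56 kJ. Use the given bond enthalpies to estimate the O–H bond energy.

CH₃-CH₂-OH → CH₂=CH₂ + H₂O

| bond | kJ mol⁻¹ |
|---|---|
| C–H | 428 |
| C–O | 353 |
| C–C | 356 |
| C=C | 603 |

Let D be the O–H bond energy.
Σ(broken) = 1×356 + 5×428 + 1×353 + 1×D = 2849 + D
Σ(formed) = 4×428 + 1×603 + 2×D = 2315 + 2D
ΔH = Σ(broken) − Σ(formed) = (2849 + D) − (2315 + 2D) = +534 − D
Setting this equal to +56 kJ gives D = 478 kJ/mol.

D(O–H) ≈ 478 kJ/mol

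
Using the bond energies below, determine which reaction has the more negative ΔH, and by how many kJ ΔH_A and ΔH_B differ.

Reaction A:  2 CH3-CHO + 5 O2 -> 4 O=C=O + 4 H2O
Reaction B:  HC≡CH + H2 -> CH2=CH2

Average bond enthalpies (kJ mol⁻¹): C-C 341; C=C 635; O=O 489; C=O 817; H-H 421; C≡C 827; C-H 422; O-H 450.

Reaction A:
  Bonds broken (reactants):
    C-C: 2 × 341 = 682
    C-H: 8 × 422 = 3376
    C=O: 2 × 817 = 1634
    O=O: 5 × 489 = 2445
    Σ(broken) = 8137 kJ
  Bonds formed (products):
    C=O: 8 × 817 = 6536
    O-H: 8 × 450 = 3600
    Σ(formed) = 10136 kJ
  ΔH_A = 8137 − 10136 = −1999 kJ
Reaction B:
  Bonds broken (reactants):
    C≡C: 1 × 827 = 827
    C-H: 2 × 422 = 844
    H-H: 1 × 421 = 421
    Σ(broken) = 2092 kJ
  Bonds formed (products):
    C-H: 4 × 422 = 1688
    C=C: 1 × 635 = 635
    Σ(formed) = 2323 kJ
  ΔH_B = 2092 − 2323 = −231 kJ
ΔH_A − ΔH_B = −1768 kJ, so reaction A has the more negative ΔH; |ΔH_A − ΔH_B| = 1768 kJ.

Reaction A, by 1768 kJ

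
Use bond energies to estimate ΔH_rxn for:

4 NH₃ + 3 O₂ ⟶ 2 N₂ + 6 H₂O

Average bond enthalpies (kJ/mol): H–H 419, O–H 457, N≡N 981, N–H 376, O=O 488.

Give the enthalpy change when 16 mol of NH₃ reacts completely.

Bonds broken (reactants):
  N–H: 12 × 376 = 4512
  O=O: 3 × 488 = 1464
  Σ(broken) = 5976 kJ
Bonds formed (products):
  N≡N: 2 × 981 = 1962
  O–H: 12 × 457 = 5484
  Σ(formed) = 7446 kJ
ΔH = Σ(broken) − Σ(formed) = 5976 − 7446 = −1470 kJ
For 4× the reaction as written: 4 × (−1470) = −5880 kJ

ΔH = −5880 kJ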